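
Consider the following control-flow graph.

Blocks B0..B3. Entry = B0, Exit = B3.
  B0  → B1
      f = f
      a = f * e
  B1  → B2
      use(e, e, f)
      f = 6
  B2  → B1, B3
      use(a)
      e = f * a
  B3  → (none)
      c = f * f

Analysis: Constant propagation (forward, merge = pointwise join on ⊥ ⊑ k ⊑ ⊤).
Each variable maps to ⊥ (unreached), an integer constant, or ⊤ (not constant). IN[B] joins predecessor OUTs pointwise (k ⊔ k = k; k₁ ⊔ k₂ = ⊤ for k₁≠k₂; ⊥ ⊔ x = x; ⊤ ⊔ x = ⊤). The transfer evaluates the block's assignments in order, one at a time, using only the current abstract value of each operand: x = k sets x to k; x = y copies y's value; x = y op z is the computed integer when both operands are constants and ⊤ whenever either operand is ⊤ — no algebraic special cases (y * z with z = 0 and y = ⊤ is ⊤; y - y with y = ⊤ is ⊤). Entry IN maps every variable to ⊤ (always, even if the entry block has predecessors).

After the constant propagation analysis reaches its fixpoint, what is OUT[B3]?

Converged values:
  B0:   IN=(all ⊤)   OUT=(all ⊤)
  B1:   IN=(all ⊤)   OUT={f:6; rest ⊤}
  B2:   IN={f:6; rest ⊤}   OUT={f:6; rest ⊤}
  B3:   IN={f:6; rest ⊤}   OUT={c:36, f:6; rest ⊤}

Merge at B3: IN[B3] = OUT[B2] = {a: ⊤, b: ⊤, c: ⊤, d: ⊤, e: ⊤, f: 6}
Applying B3's transfer function to that IN value gives OUT[B3] (row B3 above).

Answer: {a: ⊤, b: ⊤, c: 36, d: ⊤, e: ⊤, f: 6}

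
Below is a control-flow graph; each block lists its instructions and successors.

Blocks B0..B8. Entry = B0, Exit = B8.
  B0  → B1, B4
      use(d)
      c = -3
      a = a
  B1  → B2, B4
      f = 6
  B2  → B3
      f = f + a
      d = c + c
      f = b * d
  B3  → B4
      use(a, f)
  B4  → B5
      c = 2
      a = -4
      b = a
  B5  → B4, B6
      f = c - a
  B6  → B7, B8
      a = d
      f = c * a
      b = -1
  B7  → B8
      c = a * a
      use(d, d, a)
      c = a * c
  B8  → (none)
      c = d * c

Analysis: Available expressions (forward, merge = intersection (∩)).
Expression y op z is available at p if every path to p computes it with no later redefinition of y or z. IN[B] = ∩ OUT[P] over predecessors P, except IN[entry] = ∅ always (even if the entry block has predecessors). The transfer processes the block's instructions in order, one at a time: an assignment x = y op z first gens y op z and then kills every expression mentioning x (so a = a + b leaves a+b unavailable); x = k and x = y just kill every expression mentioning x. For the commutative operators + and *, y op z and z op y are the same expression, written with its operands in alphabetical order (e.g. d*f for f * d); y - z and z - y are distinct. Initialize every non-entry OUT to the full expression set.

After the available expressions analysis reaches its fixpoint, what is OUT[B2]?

Answer: {b*d, c+c}

Derivation:
Per-block solution:
  B0: | IN={} | OUT={}
  B1: | IN={} | OUT={}
  B2: | IN={} | OUT={b*d, c+c}
  B3: | IN={b*d, c+c} | OUT={b*d, c+c}
  B4: | IN={} | OUT={}
  B5: | IN={} | OUT={c-a}
  B6: | IN={c-a} | OUT={a*c}
  B7: | IN={a*c} | OUT={a*a}
  B8: | IN={} | OUT={}

Merge at B2: IN[B2] = OUT[B1] = {}
Applying B2's transfer function to that IN value gives OUT[B2] (row B2 above).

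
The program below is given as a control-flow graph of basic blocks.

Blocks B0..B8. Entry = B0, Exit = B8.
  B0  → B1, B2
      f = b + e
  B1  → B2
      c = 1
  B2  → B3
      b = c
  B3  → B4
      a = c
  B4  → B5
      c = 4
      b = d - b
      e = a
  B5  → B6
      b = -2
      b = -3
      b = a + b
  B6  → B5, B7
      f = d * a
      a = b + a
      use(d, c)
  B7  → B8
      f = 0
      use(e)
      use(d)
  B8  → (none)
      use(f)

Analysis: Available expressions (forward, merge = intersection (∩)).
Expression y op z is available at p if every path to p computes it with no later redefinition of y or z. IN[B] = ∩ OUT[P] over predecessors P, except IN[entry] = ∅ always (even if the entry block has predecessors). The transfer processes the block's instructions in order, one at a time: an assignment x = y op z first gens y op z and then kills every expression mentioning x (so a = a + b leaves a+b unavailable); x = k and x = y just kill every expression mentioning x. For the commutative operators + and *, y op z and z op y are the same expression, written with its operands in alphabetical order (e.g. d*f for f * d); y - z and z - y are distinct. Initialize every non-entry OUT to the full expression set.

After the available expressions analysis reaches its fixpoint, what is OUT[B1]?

Per-block solution:
  B0:   IN={}   OUT={b+e}
  B1:   IN={b+e}   OUT={b+e}
  B2:   IN={b+e}   OUT={}
  B3:   IN={}   OUT={}
  B4:   IN={}   OUT={}
  B5:   IN={}   OUT={}
  B6:   IN={}   OUT={}
  B7:   IN={}   OUT={}
  B8:   IN={}   OUT={}

Merge at B1: IN[B1] = OUT[B0] = {b+e}
Applying B1's transfer function to that IN value gives OUT[B1] (row B1 above).

Answer: {b+e}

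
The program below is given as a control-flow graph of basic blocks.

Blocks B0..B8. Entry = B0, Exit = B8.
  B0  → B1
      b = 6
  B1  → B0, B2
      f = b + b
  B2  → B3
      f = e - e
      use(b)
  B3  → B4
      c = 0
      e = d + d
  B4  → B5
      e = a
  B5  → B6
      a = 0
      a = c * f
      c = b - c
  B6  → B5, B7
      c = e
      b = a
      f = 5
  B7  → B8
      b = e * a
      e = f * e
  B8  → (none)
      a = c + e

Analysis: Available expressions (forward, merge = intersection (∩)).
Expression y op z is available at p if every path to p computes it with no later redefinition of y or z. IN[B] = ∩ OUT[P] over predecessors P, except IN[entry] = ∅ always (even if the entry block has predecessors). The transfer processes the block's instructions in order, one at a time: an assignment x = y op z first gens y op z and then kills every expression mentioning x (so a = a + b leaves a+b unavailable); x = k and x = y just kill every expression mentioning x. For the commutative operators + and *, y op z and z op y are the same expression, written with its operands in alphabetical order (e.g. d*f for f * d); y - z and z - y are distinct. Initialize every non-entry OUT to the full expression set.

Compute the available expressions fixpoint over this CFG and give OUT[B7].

Fixpoint table:
  B0:  IN={}  OUT={}
  B1:  IN={}  OUT={b+b}
  B2:  IN={b+b}  OUT={b+b, e-e}
  B3:  IN={b+b, e-e}  OUT={b+b, d+d}
  B4:  IN={b+b, d+d}  OUT={b+b, d+d}
  B5:  IN={d+d}  OUT={d+d}
  B6:  IN={d+d}  OUT={d+d}
  B7:  IN={d+d}  OUT={d+d}
  B8:  IN={d+d}  OUT={c+e, d+d}

Merge at B7: IN[B7] = OUT[B6] = {d+d}
Applying B7's transfer function to that IN value gives OUT[B7] (row B7 above).

Answer: {d+d}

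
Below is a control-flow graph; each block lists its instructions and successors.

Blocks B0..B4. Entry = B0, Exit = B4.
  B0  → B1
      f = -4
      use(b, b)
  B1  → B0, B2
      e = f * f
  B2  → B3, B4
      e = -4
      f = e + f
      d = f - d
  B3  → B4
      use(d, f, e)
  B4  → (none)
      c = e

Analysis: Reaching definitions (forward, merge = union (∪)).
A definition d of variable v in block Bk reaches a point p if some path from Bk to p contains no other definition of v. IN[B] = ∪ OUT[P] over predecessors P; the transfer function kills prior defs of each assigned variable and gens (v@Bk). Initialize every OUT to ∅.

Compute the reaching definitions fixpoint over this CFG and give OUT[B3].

Answer: {d@B2, e@B2, f@B2}

Trace:
Per-block solution:
  B0: | IN={e@B1, f@B0} | OUT={e@B1, f@B0}
  B1: | IN={e@B1, f@B0} | OUT={e@B1, f@B0}
  B2: | IN={e@B1, f@B0} | OUT={d@B2, e@B2, f@B2}
  B3: | IN={d@B2, e@B2, f@B2} | OUT={d@B2, e@B2, f@B2}
  B4: | IN={d@B2, e@B2, f@B2} | OUT={c@B4, d@B2, e@B2, f@B2}

Merge at B3: IN[B3] = OUT[B2] = {d@B2, e@B2, f@B2}
Applying B3's transfer function to that IN value gives OUT[B3] (row B3 above).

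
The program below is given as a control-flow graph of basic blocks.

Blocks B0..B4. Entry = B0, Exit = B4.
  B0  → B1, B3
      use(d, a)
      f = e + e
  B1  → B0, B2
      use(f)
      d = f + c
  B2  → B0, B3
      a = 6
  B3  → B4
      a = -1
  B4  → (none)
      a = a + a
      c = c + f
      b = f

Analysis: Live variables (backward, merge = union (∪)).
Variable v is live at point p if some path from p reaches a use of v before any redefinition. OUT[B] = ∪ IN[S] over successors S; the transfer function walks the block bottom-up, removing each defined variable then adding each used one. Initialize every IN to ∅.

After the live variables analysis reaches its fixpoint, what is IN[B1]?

Per-block solution:
  B0: | IN={a, c, d, e} | OUT={a, c, e, f}
  B1: | IN={a, c, e, f} | OUT={a, c, d, e, f}
  B2: | IN={c, d, e, f} | OUT={a, c, d, e, f}
  B3: | IN={c, f} | OUT={a, c, f}
  B4: | IN={a, c, f} | OUT={}

Merge at B1: OUT[B1] = IN[B0] ⊔ IN[B2] = {a, c, d, e, f}
Applying B1's transfer function to that OUT value gives IN[B1] (row B1 above).

Answer: {a, c, e, f}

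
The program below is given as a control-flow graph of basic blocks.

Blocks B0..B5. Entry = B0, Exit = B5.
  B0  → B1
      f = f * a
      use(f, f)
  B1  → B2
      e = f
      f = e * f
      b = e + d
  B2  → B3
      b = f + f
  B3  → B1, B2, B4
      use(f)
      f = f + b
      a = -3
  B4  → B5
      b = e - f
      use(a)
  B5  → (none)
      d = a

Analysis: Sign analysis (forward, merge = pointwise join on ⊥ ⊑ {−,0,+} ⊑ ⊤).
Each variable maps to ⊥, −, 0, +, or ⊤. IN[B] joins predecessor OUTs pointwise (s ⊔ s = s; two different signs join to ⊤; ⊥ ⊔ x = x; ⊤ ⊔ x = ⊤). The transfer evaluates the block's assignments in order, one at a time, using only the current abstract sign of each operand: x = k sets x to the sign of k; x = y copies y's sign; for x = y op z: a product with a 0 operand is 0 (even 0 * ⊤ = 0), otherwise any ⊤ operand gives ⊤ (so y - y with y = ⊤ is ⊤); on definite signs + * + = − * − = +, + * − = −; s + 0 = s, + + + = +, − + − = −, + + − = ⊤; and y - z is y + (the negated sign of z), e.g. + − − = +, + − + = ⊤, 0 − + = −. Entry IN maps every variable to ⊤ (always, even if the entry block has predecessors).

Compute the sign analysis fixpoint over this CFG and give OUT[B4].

Converged values:
  B0:   IN=(all ⊤)   OUT=(all ⊤)
  B1:   IN=(all ⊤)   OUT=(all ⊤)
  B2:   IN=(all ⊤)   OUT=(all ⊤)
  B3:   IN=(all ⊤)   OUT={a:-; rest ⊤}
  B4:   IN={a:-; rest ⊤}   OUT={a:-; rest ⊤}
  B5:   IN={a:-; rest ⊤}   OUT={a:-, d:-; rest ⊤}

Merge at B4: IN[B4] = OUT[B3] = {a: -, b: ⊤, c: ⊤, d: ⊤, e: ⊤, f: ⊤}
Applying B4's transfer function to that IN value gives OUT[B4] (row B4 above).

Answer: {a: -, b: ⊤, c: ⊤, d: ⊤, e: ⊤, f: ⊤}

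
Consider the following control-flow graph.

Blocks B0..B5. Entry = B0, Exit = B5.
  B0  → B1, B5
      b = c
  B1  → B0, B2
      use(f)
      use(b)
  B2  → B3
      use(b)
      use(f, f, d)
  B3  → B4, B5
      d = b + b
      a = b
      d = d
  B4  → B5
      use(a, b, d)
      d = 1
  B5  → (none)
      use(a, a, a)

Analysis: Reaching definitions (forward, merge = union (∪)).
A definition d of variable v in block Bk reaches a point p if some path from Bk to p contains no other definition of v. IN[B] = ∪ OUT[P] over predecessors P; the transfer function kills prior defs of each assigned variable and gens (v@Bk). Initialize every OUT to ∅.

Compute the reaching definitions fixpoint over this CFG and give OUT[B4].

Fixpoint table:
  B0:   IN={b@B0}   OUT={b@B0}
  B1:   IN={b@B0}   OUT={b@B0}
  B2:   IN={b@B0}   OUT={b@B0}
  B3:   IN={b@B0}   OUT={a@B3, b@B0, d@B3}
  B4:   IN={a@B3, b@B0, d@B3}   OUT={a@B3, b@B0, d@B4}
  B5:   IN={a@B3, b@B0, d@B3, d@B4}   OUT={a@B3, b@B0, d@B3, d@B4}

Merge at B4: IN[B4] = OUT[B3] = {a@B3, b@B0, d@B3}
Applying B4's transfer function to that IN value gives OUT[B4] (row B4 above).

Answer: {a@B3, b@B0, d@B4}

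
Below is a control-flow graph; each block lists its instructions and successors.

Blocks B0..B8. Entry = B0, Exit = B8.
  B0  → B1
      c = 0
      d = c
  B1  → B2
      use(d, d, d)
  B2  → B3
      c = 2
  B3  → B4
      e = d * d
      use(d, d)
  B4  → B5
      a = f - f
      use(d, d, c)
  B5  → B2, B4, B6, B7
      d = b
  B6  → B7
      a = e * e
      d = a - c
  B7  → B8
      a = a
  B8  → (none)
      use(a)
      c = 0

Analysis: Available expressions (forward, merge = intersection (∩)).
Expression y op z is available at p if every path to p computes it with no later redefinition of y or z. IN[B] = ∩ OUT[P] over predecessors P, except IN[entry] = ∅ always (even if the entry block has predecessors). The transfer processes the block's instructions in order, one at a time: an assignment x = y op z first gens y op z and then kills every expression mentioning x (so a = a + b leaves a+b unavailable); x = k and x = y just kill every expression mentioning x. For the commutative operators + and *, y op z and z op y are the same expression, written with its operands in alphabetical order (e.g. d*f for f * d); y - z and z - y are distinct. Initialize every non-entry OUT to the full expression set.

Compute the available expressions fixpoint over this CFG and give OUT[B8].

Answer: {f-f}

Derivation:
Per-block solution:
  B0:   IN={}   OUT={}
  B1:   IN={}   OUT={}
  B2:   IN={}   OUT={}
  B3:   IN={}   OUT={d*d}
  B4:   IN={}   OUT={f-f}
  B5:   IN={f-f}   OUT={f-f}
  B6:   IN={f-f}   OUT={a-c, e*e, f-f}
  B7:   IN={f-f}   OUT={f-f}
  B8:   IN={f-f}   OUT={f-f}

Merge at B8: IN[B8] = OUT[B7] = {f-f}
Applying B8's transfer function to that IN value gives OUT[B8] (row B8 above).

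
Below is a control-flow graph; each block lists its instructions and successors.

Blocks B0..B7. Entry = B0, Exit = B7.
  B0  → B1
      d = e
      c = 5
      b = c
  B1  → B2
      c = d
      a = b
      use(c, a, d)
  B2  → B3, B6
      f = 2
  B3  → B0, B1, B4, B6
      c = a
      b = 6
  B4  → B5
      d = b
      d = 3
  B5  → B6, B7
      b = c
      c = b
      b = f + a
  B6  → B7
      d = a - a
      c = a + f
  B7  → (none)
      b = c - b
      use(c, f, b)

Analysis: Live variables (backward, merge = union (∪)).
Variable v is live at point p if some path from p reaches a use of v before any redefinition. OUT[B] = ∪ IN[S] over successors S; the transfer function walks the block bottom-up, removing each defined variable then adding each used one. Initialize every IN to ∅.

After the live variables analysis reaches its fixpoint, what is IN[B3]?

Fixpoint table:
  B0:   IN={e}   OUT={b, d, e}
  B1:   IN={b, d, e}   OUT={a, b, d, e}
  B2:   IN={a, b, d, e}   OUT={a, b, d, e, f}
  B3:   IN={a, d, e, f}   OUT={a, b, c, d, e, f}
  B4:   IN={a, b, c, f}   OUT={a, c, f}
  B5:   IN={a, c, f}   OUT={a, b, c, f}
  B6:   IN={a, b, f}   OUT={b, c, f}
  B7:   IN={b, c, f}   OUT={}

Merge at B3: OUT[B3] = IN[B0] ⊔ IN[B1] ⊔ IN[B4] ⊔ IN[B6] = {a, b, c, d, e, f}
Applying B3's transfer function to that OUT value gives IN[B3] (row B3 above).

Answer: {a, d, e, f}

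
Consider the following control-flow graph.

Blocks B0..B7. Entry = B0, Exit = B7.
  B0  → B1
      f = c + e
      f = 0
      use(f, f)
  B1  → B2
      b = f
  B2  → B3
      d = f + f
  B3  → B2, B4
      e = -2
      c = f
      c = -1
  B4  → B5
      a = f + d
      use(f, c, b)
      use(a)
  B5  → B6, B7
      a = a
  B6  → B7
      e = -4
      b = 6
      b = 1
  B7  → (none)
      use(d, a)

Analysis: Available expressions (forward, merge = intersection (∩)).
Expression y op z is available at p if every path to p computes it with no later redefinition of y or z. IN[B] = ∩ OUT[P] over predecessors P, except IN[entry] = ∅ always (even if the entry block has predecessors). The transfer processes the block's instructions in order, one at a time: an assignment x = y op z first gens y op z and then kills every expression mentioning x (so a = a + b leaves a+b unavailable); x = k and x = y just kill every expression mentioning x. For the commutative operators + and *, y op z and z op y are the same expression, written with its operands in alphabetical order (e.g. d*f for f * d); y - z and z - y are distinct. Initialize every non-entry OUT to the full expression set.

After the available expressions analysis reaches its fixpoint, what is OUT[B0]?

Per-block solution:
  B0:   IN={}   OUT={c+e}
  B1:   IN={c+e}   OUT={c+e}
  B2:   IN={}   OUT={f+f}
  B3:   IN={f+f}   OUT={f+f}
  B4:   IN={f+f}   OUT={d+f, f+f}
  B5:   IN={d+f, f+f}   OUT={d+f, f+f}
  B6:   IN={d+f, f+f}   OUT={d+f, f+f}
  B7:   IN={d+f, f+f}   OUT={d+f, f+f}

B0 is the boundary node: IN[B0] = {}
Applying B0's transfer function to that IN value gives OUT[B0] (row B0 above).

Answer: {c+e}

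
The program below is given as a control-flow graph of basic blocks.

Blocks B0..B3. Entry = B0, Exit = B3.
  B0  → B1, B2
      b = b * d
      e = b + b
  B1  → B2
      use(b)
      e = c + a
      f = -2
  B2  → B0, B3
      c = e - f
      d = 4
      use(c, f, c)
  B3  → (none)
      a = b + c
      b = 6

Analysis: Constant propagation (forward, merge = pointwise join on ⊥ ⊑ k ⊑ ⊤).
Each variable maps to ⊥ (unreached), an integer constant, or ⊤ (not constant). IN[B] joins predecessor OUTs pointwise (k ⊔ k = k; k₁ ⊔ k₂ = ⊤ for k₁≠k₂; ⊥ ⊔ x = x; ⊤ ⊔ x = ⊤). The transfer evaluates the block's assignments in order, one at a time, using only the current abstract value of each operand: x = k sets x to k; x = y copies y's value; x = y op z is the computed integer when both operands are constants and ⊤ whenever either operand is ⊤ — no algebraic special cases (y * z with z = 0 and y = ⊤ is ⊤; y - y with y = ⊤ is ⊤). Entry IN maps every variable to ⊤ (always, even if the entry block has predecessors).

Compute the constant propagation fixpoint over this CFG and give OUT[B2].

Answer: {a: ⊤, b: ⊤, c: ⊤, d: 4, e: ⊤, f: ⊤}

Working:
Fixpoint table:
  B0:  IN=(all ⊤)  OUT=(all ⊤)
  B1:  IN=(all ⊤)  OUT={f:-2; rest ⊤}
  B2:  IN=(all ⊤)  OUT={d:4; rest ⊤}
  B3:  IN={d:4; rest ⊤}  OUT={b:6, d:4; rest ⊤}

Merge at B2: IN[B2] = OUT[B0] ⊔ OUT[B1] = {a: ⊤, b: ⊤, c: ⊤, d: ⊤, e: ⊤, f: ⊤}
Applying B2's transfer function to that IN value gives OUT[B2] (row B2 above).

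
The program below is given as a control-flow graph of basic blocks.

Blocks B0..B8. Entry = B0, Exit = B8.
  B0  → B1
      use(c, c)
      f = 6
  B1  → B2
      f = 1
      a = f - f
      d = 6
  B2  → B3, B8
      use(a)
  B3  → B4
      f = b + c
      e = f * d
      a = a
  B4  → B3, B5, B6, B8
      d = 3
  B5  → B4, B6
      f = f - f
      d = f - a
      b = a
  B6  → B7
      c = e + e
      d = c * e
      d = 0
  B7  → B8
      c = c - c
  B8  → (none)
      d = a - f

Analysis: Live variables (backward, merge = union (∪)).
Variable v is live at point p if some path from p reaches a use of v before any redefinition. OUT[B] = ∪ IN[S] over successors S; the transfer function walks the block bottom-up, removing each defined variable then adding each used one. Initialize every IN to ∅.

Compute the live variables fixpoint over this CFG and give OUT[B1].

Answer: {a, b, c, d, f}

Trace:
Per-block solution:
  B0: | IN={b, c} | OUT={b, c}
  B1: | IN={b, c} | OUT={a, b, c, d, f}
  B2: | IN={a, b, c, d, f} | OUT={a, b, c, d, f}
  B3: | IN={a, b, c, d} | OUT={a, b, c, e, f}
  B4: | IN={a, b, c, e, f} | OUT={a, b, c, d, e, f}
  B5: | IN={a, c, e, f} | OUT={a, b, c, e, f}
  B6: | IN={a, e, f} | OUT={a, c, f}
  B7: | IN={a, c, f} | OUT={a, f}
  B8: | IN={a, f} | OUT={}

Merge at B1: OUT[B1] = IN[B2] = {a, b, c, d, f}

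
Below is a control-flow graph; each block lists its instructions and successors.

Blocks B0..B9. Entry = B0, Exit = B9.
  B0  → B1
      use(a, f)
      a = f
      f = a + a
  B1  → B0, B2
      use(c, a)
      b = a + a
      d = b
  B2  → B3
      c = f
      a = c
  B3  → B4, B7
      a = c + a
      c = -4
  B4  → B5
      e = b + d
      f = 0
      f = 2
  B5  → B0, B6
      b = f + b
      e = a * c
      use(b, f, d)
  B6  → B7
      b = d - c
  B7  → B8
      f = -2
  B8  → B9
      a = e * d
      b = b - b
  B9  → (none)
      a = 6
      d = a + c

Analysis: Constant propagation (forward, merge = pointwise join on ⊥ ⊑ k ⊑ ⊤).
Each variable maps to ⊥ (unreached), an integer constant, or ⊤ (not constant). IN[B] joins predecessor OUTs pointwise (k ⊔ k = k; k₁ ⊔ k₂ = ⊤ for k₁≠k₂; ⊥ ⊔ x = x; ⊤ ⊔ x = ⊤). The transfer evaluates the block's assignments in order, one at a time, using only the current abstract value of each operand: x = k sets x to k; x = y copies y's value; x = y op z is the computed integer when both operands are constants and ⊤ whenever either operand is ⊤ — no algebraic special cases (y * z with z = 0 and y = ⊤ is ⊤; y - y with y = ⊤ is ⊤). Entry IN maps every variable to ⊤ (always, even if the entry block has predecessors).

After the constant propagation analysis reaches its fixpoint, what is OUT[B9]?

Fixpoint table:
  B0:   IN=(all ⊤)   OUT=(all ⊤)
  B1:   IN=(all ⊤)   OUT=(all ⊤)
  B2:   IN=(all ⊤)   OUT=(all ⊤)
  B3:   IN=(all ⊤)   OUT={c:-4; rest ⊤}
  B4:   IN={c:-4; rest ⊤}   OUT={c:-4, f:2; rest ⊤}
  B5:   IN={c:-4, f:2; rest ⊤}   OUT={c:-4, f:2; rest ⊤}
  B6:   IN={c:-4, f:2; rest ⊤}   OUT={c:-4, f:2; rest ⊤}
  B7:   IN={c:-4; rest ⊤}   OUT={c:-4, f:-2; rest ⊤}
  B8:   IN={c:-4, f:-2; rest ⊤}   OUT={c:-4, f:-2; rest ⊤}
  B9:   IN={c:-4, f:-2; rest ⊤}   OUT={a:6, c:-4, d:2, f:-2; rest ⊤}

Merge at B9: IN[B9] = OUT[B8] = {a: ⊤, b: ⊤, c: -4, d: ⊤, e: ⊤, f: -2}
Applying B9's transfer function to that IN value gives OUT[B9] (row B9 above).

Answer: {a: 6, b: ⊤, c: -4, d: 2, e: ⊤, f: -2}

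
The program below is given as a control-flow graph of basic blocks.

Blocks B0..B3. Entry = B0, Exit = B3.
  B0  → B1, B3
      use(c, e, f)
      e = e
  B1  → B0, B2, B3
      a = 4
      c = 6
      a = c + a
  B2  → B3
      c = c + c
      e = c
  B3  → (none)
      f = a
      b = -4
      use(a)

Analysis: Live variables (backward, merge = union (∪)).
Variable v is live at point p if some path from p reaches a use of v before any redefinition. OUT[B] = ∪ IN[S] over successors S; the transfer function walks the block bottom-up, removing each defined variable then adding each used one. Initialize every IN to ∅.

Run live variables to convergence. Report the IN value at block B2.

Answer: {a, c}

Trace:
Converged values:
  B0: | IN={a, c, e, f} | OUT={a, e, f}
  B1: | IN={e, f} | OUT={a, c, e, f}
  B2: | IN={a, c} | OUT={a}
  B3: | IN={a} | OUT={}

Merge at B2: OUT[B2] = IN[B3] = {a}
Applying B2's transfer function to that OUT value gives IN[B2] (row B2 above).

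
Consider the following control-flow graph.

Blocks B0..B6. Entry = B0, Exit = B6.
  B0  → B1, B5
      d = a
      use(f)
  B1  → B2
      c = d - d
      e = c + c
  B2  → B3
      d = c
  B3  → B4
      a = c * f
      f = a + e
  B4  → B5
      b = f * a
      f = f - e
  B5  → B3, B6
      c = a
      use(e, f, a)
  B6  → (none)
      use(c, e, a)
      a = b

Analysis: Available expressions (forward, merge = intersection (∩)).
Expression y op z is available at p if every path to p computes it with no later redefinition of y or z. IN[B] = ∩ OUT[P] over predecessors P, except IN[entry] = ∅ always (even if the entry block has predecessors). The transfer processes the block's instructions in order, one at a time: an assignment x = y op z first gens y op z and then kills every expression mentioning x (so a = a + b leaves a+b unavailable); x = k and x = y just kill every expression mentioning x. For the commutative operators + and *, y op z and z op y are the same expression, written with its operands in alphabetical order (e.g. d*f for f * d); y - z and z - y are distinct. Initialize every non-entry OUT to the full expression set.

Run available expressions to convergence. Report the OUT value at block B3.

Fixpoint table:
  B0:  IN={}  OUT={}
  B1:  IN={}  OUT={c+c, d-d}
  B2:  IN={c+c, d-d}  OUT={c+c}
  B3:  IN={}  OUT={a+e}
  B4:  IN={a+e}  OUT={a+e}
  B5:  IN={}  OUT={}
  B6:  IN={}  OUT={}

Merge at B3: IN[B3] = OUT[B2] ∩ OUT[B5] = {}
Applying B3's transfer function to that IN value gives OUT[B3] (row B3 above).

Answer: {a+e}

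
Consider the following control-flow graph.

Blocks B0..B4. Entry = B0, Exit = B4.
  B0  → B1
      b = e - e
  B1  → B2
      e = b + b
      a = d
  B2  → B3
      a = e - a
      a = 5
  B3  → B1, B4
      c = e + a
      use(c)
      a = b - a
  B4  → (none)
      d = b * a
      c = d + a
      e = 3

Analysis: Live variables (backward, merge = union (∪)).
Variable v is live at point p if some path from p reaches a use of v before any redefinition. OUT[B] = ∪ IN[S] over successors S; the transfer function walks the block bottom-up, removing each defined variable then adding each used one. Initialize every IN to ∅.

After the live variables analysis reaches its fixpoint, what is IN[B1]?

Answer: {b, d}

Derivation:
Converged values:
  B0:   IN={d, e}   OUT={b, d}
  B1:   IN={b, d}   OUT={a, b, d, e}
  B2:   IN={a, b, d, e}   OUT={a, b, d, e}
  B3:   IN={a, b, d, e}   OUT={a, b, d}
  B4:   IN={a, b}   OUT={}

Merge at B1: OUT[B1] = IN[B2] = {a, b, d, e}
Applying B1's transfer function to that OUT value gives IN[B1] (row B1 above).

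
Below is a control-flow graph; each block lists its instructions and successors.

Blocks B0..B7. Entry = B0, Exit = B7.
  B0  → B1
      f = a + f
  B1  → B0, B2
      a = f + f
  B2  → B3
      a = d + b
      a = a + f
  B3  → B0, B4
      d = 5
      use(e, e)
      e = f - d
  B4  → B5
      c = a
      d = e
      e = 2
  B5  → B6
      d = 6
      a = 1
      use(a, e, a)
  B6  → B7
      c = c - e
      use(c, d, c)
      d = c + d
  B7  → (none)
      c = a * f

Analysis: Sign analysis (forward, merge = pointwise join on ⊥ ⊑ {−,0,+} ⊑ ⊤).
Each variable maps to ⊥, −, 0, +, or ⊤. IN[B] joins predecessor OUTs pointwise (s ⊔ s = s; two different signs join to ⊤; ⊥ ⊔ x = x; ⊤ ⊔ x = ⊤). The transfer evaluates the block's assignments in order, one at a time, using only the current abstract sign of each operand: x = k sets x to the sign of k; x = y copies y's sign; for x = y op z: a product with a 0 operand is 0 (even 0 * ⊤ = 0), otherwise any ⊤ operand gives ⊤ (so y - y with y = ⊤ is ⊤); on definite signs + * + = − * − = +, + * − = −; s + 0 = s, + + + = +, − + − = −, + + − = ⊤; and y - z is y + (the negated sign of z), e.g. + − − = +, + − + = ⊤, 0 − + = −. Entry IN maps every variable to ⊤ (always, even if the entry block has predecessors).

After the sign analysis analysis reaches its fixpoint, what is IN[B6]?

Answer: {a: +, b: ⊤, c: ⊤, d: +, e: +, f: ⊤}

Working:
Converged values:
  B0:  IN=(all ⊤)  OUT=(all ⊤)
  B1:  IN=(all ⊤)  OUT=(all ⊤)
  B2:  IN=(all ⊤)  OUT=(all ⊤)
  B3:  IN=(all ⊤)  OUT={d:+; rest ⊤}
  B4:  IN={d:+; rest ⊤}  OUT={e:+; rest ⊤}
  B5:  IN={e:+; rest ⊤}  OUT={a:+, d:+, e:+; rest ⊤}
  B6:  IN={a:+, d:+, e:+; rest ⊤}  OUT={a:+, e:+; rest ⊤}
  B7:  IN={a:+, e:+; rest ⊤}  OUT={a:+, e:+; rest ⊤}

Merge at B6: IN[B6] = OUT[B5] = {a: +, b: ⊤, c: ⊤, d: +, e: +, f: ⊤}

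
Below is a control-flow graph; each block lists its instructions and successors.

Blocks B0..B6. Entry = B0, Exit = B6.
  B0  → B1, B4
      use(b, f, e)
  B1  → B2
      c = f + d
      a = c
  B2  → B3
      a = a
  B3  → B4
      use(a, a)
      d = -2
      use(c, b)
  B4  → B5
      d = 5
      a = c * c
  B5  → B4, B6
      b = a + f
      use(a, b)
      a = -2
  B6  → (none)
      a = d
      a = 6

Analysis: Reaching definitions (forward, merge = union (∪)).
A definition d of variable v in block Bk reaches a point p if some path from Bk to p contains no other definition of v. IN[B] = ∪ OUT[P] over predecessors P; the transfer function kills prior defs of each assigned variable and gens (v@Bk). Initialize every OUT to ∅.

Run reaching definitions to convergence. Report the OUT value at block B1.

Fixpoint table:
  B0:   IN={}   OUT={}
  B1:   IN={}   OUT={a@B1, c@B1}
  B2:   IN={a@B1, c@B1}   OUT={a@B2, c@B1}
  B3:   IN={a@B2, c@B1}   OUT={a@B2, c@B1, d@B3}
  B4:   IN={a@B2, a@B5, b@B5, c@B1, d@B3, d@B4}   OUT={a@B4, b@B5, c@B1, d@B4}
  B5:   IN={a@B4, b@B5, c@B1, d@B4}   OUT={a@B5, b@B5, c@B1, d@B4}
  B6:   IN={a@B5, b@B5, c@B1, d@B4}   OUT={a@B6, b@B5, c@B1, d@B4}

Merge at B1: IN[B1] = OUT[B0] = {}
Applying B1's transfer function to that IN value gives OUT[B1] (row B1 above).

Answer: {a@B1, c@B1}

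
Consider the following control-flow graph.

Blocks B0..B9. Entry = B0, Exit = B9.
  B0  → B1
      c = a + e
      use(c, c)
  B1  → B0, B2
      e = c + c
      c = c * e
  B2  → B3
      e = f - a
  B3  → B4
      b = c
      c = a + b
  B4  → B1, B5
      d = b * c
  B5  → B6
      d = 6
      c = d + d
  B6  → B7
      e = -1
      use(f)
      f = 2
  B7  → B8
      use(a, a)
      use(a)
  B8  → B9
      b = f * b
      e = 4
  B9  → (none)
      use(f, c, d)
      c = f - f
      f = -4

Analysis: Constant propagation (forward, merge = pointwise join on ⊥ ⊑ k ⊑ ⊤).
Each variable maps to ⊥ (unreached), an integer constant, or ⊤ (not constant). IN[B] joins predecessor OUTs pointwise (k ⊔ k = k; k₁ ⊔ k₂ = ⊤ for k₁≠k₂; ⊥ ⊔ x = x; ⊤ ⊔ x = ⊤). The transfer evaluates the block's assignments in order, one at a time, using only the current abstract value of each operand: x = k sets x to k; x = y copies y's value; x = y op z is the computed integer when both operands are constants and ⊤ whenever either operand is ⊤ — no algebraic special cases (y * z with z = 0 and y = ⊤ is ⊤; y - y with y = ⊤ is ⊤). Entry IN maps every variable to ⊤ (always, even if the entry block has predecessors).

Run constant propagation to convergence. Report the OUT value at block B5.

Per-block solution:
  B0:   IN=(all ⊤)   OUT=(all ⊤)
  B1:   IN=(all ⊤)   OUT=(all ⊤)
  B2:   IN=(all ⊤)   OUT=(all ⊤)
  B3:   IN=(all ⊤)   OUT=(all ⊤)
  B4:   IN=(all ⊤)   OUT=(all ⊤)
  B5:   IN=(all ⊤)   OUT={c:12, d:6; rest ⊤}
  B6:   IN={c:12, d:6; rest ⊤}   OUT={c:12, d:6, e:-1, f:2; rest ⊤}
  B7:   IN={c:12, d:6, e:-1, f:2; rest ⊤}   OUT={c:12, d:6, e:-1, f:2; rest ⊤}
  B8:   IN={c:12, d:6, e:-1, f:2; rest ⊤}   OUT={c:12, d:6, e:4, f:2; rest ⊤}
  B9:   IN={c:12, d:6, e:4, f:2; rest ⊤}   OUT={c:0, d:6, e:4, f:-4; rest ⊤}

Merge at B5: IN[B5] = OUT[B4] = {a: ⊤, b: ⊤, c: ⊤, d: ⊤, e: ⊤, f: ⊤}
Applying B5's transfer function to that IN value gives OUT[B5] (row B5 above).

Answer: {a: ⊤, b: ⊤, c: 12, d: 6, e: ⊤, f: ⊤}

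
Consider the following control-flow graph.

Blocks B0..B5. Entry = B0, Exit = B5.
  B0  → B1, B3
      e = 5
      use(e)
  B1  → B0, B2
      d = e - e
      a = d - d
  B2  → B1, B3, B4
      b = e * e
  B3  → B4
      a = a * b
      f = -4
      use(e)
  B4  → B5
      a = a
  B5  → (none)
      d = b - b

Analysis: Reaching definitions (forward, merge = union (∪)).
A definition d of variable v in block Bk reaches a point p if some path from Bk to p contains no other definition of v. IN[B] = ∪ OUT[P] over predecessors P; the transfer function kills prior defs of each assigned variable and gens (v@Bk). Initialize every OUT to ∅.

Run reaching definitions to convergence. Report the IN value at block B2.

Answer: {a@B1, b@B2, d@B1, e@B0}

Derivation:
Fixpoint table:
  B0:   IN={a@B1, b@B2, d@B1, e@B0}   OUT={a@B1, b@B2, d@B1, e@B0}
  B1:   IN={a@B1, b@B2, d@B1, e@B0}   OUT={a@B1, b@B2, d@B1, e@B0}
  B2:   IN={a@B1, b@B2, d@B1, e@B0}   OUT={a@B1, b@B2, d@B1, e@B0}
  B3:   IN={a@B1, b@B2, d@B1, e@B0}   OUT={a@B3, b@B2, d@B1, e@B0, f@B3}
  B4:   IN={a@B1, a@B3, b@B2, d@B1, e@B0, f@B3}   OUT={a@B4, b@B2, d@B1, e@B0, f@B3}
  B5:   IN={a@B4, b@B2, d@B1, e@B0, f@B3}   OUT={a@B4, b@B2, d@B5, e@B0, f@B3}

Merge at B2: IN[B2] = OUT[B1] = {a@B1, b@B2, d@B1, e@B0}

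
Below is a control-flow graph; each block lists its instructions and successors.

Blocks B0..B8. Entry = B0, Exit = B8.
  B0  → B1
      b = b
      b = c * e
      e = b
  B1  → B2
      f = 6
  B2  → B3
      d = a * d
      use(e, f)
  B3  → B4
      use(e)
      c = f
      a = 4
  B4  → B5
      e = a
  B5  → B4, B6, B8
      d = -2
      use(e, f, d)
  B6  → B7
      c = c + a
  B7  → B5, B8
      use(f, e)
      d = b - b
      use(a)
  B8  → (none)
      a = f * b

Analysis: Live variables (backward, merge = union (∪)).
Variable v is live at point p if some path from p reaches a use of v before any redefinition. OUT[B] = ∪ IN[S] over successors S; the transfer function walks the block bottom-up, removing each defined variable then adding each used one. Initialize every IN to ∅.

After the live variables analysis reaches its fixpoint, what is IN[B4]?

Answer: {a, b, c, f}

Working:
Per-block solution:
  B0:  IN={a, b, c, d, e}  OUT={a, b, d, e}
  B1:  IN={a, b, d, e}  OUT={a, b, d, e, f}
  B2:  IN={a, b, d, e, f}  OUT={b, e, f}
  B3:  IN={b, e, f}  OUT={a, b, c, f}
  B4:  IN={a, b, c, f}  OUT={a, b, c, e, f}
  B5:  IN={a, b, c, e, f}  OUT={a, b, c, e, f}
  B6:  IN={a, b, c, e, f}  OUT={a, b, c, e, f}
  B7:  IN={a, b, c, e, f}  OUT={a, b, c, e, f}
  B8:  IN={b, f}  OUT={}

Merge at B4: OUT[B4] = IN[B5] = {a, b, c, e, f}
Applying B4's transfer function to that OUT value gives IN[B4] (row B4 above).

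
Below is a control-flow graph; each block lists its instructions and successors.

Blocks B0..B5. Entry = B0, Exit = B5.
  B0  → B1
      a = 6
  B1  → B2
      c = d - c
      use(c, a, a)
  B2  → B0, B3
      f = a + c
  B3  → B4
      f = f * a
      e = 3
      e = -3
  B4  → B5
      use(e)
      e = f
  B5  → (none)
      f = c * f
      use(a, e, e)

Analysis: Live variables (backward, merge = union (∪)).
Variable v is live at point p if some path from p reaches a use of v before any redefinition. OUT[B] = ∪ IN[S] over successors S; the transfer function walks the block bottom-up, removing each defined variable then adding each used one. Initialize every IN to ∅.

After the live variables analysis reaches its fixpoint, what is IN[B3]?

Answer: {a, c, f}

Derivation:
Per-block solution:
  B0:  IN={c, d}  OUT={a, c, d}
  B1:  IN={a, c, d}  OUT={a, c, d}
  B2:  IN={a, c, d}  OUT={a, c, d, f}
  B3:  IN={a, c, f}  OUT={a, c, e, f}
  B4:  IN={a, c, e, f}  OUT={a, c, e, f}
  B5:  IN={a, c, e, f}  OUT={}

Merge at B3: OUT[B3] = IN[B4] = {a, c, e, f}
Applying B3's transfer function to that OUT value gives IN[B3] (row B3 above).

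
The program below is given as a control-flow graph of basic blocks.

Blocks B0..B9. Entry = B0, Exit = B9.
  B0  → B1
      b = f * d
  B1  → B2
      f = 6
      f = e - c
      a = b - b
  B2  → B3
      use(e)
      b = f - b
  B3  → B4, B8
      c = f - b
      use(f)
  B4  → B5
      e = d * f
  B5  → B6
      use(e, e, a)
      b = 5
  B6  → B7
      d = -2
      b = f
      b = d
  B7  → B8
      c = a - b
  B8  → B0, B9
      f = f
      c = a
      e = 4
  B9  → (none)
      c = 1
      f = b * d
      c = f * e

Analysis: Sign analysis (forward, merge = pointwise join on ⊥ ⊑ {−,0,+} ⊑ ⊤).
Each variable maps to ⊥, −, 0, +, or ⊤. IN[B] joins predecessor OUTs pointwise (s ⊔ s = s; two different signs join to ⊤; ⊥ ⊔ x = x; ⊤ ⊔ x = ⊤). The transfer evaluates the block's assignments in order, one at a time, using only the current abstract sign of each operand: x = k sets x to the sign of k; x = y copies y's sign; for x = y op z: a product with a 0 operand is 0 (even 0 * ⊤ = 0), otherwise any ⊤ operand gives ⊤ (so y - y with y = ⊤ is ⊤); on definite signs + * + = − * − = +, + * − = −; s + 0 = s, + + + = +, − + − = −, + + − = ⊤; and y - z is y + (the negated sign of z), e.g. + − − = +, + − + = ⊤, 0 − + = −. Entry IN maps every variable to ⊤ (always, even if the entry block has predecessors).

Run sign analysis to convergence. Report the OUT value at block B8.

Per-block solution:
  B0:  IN=(all ⊤)  OUT=(all ⊤)
  B1:  IN=(all ⊤)  OUT=(all ⊤)
  B2:  IN=(all ⊤)  OUT=(all ⊤)
  B3:  IN=(all ⊤)  OUT=(all ⊤)
  B4:  IN=(all ⊤)  OUT=(all ⊤)
  B5:  IN=(all ⊤)  OUT={b:+; rest ⊤}
  B6:  IN={b:+; rest ⊤}  OUT={b:-, d:-; rest ⊤}
  B7:  IN={b:-, d:-; rest ⊤}  OUT={b:-, d:-; rest ⊤}
  B8:  IN=(all ⊤)  OUT={e:+; rest ⊤}
  B9:  IN={e:+; rest ⊤}  OUT={e:+; rest ⊤}

Merge at B8: IN[B8] = OUT[B3] ⊔ OUT[B7] = {a: ⊤, b: ⊤, c: ⊤, d: ⊤, e: ⊤, f: ⊤}
Applying B8's transfer function to that IN value gives OUT[B8] (row B8 above).

Answer: {a: ⊤, b: ⊤, c: ⊤, d: ⊤, e: +, f: ⊤}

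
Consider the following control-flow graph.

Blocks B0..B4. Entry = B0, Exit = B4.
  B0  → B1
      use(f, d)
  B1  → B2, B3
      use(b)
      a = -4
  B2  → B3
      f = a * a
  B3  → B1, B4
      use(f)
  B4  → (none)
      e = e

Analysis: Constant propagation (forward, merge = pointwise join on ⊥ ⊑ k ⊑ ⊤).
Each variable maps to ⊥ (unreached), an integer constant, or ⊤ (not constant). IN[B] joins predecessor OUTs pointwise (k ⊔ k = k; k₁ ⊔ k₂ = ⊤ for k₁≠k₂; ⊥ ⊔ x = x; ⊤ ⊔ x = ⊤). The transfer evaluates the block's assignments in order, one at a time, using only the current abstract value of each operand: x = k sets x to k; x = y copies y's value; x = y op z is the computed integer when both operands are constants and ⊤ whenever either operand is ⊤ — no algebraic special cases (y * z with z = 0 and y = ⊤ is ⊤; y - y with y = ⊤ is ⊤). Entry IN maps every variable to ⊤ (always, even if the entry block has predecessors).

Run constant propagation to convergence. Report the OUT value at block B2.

Fixpoint table:
  B0:  IN=(all ⊤)  OUT=(all ⊤)
  B1:  IN=(all ⊤)  OUT={a:-4; rest ⊤}
  B2:  IN={a:-4; rest ⊤}  OUT={a:-4, f:16; rest ⊤}
  B3:  IN={a:-4; rest ⊤}  OUT={a:-4; rest ⊤}
  B4:  IN={a:-4; rest ⊤}  OUT={a:-4; rest ⊤}

Merge at B2: IN[B2] = OUT[B1] = {a: -4, b: ⊤, c: ⊤, d: ⊤, e: ⊤, f: ⊤}
Applying B2's transfer function to that IN value gives OUT[B2] (row B2 above).

Answer: {a: -4, b: ⊤, c: ⊤, d: ⊤, e: ⊤, f: 16}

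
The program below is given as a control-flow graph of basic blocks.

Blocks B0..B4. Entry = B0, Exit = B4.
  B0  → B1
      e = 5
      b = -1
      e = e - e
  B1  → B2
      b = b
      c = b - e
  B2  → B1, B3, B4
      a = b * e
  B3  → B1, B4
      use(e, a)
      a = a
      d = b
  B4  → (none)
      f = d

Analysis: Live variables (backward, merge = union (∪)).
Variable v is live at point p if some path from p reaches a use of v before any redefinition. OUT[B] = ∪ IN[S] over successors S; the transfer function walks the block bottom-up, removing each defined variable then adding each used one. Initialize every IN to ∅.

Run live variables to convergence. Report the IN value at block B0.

Fixpoint table:
  B0:  IN={d}  OUT={b, d, e}
  B1:  IN={b, d, e}  OUT={b, d, e}
  B2:  IN={b, d, e}  OUT={a, b, d, e}
  B3:  IN={a, b, e}  OUT={b, d, e}
  B4:  IN={d}  OUT={}

Merge at B0: OUT[B0] = IN[B1] = {b, d, e}
Applying B0's transfer function to that OUT value gives IN[B0] (row B0 above).

Answer: {d}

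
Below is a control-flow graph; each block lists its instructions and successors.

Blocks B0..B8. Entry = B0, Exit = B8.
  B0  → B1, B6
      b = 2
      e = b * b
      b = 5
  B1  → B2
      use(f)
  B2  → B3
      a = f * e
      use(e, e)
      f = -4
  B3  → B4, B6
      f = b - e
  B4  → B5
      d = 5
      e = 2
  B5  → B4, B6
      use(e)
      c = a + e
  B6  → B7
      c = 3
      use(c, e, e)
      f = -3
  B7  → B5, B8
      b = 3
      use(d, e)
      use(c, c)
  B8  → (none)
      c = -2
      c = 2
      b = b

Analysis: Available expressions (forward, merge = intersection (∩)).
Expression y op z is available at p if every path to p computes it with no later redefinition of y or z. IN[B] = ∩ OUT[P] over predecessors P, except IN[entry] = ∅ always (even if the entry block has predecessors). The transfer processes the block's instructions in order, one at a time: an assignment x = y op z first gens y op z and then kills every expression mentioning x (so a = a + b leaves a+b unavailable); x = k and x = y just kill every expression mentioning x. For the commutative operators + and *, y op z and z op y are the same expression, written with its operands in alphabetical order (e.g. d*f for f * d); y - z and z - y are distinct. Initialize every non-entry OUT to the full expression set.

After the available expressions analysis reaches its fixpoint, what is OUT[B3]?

Per-block solution:
  B0:   IN={}   OUT={}
  B1:   IN={}   OUT={}
  B2:   IN={}   OUT={}
  B3:   IN={}   OUT={b-e}
  B4:   IN={}   OUT={}
  B5:   IN={}   OUT={a+e}
  B6:   IN={}   OUT={}
  B7:   IN={}   OUT={}
  B8:   IN={}   OUT={}

Merge at B3: IN[B3] = OUT[B2] = {}
Applying B3's transfer function to that IN value gives OUT[B3] (row B3 above).

Answer: {b-e}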